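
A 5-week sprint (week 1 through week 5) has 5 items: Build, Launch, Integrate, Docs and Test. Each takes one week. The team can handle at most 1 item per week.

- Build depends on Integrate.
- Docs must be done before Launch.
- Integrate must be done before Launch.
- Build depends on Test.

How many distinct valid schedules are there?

Splitting on Build: it can be week 3 (2), week 4 (6), week 5 (8). Listing each branch's schedules as (Launch, Integrate, Docs, Test) by week number:
Build=week 3: (5,1,4,2) (5,2,4,1) — 2.
Build=week 4: (5,1,2,3) (5,1,3,2) (5,2,1,3) (5,2,3,1) (5,3,1,2) (5,3,2,1) — 6.
Build=week 5: (3,1,2,4) (3,2,1,4) (4,1,2,3) (4,1,3,2) (4,2,1,3) (4,2,3,1) (4,3,1,2) (4,3,2,1) — 8.
Summing: 2 + 6 + 8 = 16.

16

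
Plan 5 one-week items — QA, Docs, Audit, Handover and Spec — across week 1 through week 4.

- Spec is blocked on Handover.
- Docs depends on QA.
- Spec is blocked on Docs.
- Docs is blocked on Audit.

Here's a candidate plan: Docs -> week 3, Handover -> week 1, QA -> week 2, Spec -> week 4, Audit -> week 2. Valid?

Yes

Spec is blocked on Handover — holds.
Spec is blocked on Docs — holds.
Docs depends on QA — holds.
Docs is blocked on Audit — holds.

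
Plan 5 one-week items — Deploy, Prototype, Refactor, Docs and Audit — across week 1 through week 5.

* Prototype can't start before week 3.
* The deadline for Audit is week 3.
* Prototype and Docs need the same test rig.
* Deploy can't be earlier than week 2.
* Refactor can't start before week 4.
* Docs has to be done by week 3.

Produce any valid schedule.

Prototype=week 3; Deploy=week 2; Refactor=week 4; Audit=week 1; Docs=week 1

Checking: Prototype(week 3) != Docs(week 1); Deploy=week 2 in [week 2,week 5]; Docs=week 1 in [week 1,week 3]; Prototype=week 3 in [week 3,week 5]; Audit=week 1 in [week 1,week 3]; Refactor=week 4 in [week 4,week 5].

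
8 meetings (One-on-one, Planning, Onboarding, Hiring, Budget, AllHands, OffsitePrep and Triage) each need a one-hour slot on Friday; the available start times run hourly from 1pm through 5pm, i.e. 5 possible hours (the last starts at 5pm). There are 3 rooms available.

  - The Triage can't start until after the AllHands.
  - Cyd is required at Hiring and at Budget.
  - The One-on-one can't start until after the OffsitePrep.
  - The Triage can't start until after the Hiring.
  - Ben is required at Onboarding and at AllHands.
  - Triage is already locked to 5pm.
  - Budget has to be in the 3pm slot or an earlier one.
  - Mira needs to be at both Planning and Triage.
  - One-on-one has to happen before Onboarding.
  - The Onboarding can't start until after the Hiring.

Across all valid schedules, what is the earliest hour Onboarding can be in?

Precedence pushes Onboarding to at least 3pm.
Onboarding at 3pm is achievable: AllHands -> 1pm; Budget -> 1pm; Hiring -> 2pm; One-on-one -> 2pm; OffsitePrep -> 1pm; Planning -> 2pm; Onboarding -> 3pm; Triage -> 5pm.

3pm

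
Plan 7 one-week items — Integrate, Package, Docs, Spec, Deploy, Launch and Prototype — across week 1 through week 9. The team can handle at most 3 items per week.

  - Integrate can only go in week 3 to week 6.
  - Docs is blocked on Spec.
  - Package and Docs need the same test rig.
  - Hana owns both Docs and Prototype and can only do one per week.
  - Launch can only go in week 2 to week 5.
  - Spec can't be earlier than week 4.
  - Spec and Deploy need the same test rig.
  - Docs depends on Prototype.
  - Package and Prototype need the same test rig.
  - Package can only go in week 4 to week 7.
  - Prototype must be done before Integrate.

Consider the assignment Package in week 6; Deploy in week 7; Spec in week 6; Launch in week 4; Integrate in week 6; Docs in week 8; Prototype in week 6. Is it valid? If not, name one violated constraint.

Launch can only go in week 2 to week 5 — holds.
Package and Prototype need the same test rig — violated.
Spec can't be earlier than week 4 — holds.
Hana owns both Docs and Prototype and can only do one per week — holds.
The team can handle at most 3 items per week — violated.
Spec and Deploy need the same test rig — holds.
Package can only go in week 4 to week 7 — holds.
Prototype must be done before Integrate — violated.
Integrate can only go in week 3 to week 6 — holds.
Package and Docs need the same test rig — holds.
Docs depends on Prototype — holds.
Docs is blocked on Spec — holds.

Invalid. Package and Prototype need the same test rig.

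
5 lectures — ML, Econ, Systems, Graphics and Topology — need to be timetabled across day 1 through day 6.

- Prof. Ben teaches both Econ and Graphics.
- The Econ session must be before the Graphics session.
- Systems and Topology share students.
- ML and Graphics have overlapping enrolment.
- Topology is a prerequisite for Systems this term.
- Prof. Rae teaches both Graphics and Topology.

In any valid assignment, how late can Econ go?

day 5

Downstream work caps Econ at day 5.
Econ at day 5 is achievable: Graphics in day 6; Topology in day 1; Econ in day 5; ML in day 1; Systems in day 2.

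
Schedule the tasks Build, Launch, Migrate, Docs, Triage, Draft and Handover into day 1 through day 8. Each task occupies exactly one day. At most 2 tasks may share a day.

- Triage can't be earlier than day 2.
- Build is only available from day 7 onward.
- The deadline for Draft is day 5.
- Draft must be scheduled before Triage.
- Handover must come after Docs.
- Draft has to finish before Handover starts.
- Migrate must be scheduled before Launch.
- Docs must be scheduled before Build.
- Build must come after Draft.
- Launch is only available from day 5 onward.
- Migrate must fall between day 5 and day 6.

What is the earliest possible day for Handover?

day 2

Precedence pushes Handover to at least day 2.
Handover at day 2 is achievable: Docs -> day 1, Triage -> day 2, Build -> day 7, Launch -> day 6, Handover -> day 2, Draft -> day 1, Migrate -> day 5.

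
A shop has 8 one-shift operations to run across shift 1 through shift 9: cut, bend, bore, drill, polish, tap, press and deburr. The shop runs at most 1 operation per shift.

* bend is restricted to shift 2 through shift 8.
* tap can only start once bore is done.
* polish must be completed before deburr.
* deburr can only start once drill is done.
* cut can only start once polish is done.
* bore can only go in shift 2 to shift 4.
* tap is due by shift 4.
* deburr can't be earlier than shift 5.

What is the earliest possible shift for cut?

shift 2

Precedence pushes cut to at least shift 2.
cut at shift 2 is achievable: deburr -> shift 6, tap -> shift 4, press -> shift 8, bore -> shift 3, bend -> shift 7, polish -> shift 1, cut -> shift 2, drill -> shift 5.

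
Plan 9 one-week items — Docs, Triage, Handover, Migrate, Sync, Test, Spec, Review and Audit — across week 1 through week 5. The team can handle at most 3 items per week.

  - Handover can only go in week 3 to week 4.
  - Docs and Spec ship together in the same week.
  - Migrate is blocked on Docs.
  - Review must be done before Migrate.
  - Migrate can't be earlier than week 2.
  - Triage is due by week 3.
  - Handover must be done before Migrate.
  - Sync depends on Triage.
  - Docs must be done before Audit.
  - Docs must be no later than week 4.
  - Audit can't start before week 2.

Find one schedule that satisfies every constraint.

Migrate in week 4, Audit in week 2, Test in week 3, Triage in week 1, Sync in week 2, Handover in week 3, Docs in week 1, Review in week 2, Spec in week 1

Checking: Triage(week 1) before Sync(week 2); Docs(week 1) before Migrate(week 4); Handover(week 3) before Migrate(week 4); Review(week 2) before Migrate(week 4); Docs(week 1) before Audit(week 2); Docs = Spec = week 1; Handover=week 3 in [week 3,week 4]; Audit=week 2 in [week 2,week 5]; Docs=week 1 in [week 1,week 4]; Triage=week 1 in [week 1,week 3]; Migrate=week 4 in [week 2,week 5]; max 3 per week (cap 3).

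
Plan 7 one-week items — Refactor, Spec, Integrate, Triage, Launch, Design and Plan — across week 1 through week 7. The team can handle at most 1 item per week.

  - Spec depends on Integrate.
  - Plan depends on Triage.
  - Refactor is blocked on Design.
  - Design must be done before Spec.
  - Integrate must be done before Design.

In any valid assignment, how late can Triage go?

Downstream work caps Triage at week 6.
Triage at week 6 is achievable: Design -> week 2, Integrate -> week 1, Plan -> week 7, Triage -> week 6, Refactor -> week 4, Spec -> week 3, Launch -> week 5.

week 6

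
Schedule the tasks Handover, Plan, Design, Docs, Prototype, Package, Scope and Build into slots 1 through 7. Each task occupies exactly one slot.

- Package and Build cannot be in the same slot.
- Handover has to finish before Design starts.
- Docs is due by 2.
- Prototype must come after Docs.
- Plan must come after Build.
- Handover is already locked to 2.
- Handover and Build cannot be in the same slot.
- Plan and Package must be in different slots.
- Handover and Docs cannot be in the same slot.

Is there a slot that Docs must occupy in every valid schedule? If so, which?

Docs's window is 1–2.
Handover is fixed at 2, and Docs can't share a slot with Handover.
So Docs must be 1.

1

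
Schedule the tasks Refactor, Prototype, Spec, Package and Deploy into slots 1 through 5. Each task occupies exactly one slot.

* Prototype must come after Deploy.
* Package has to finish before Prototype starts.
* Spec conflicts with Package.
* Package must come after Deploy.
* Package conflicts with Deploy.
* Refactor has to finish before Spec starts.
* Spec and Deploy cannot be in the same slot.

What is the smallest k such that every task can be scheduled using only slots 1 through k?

3 slots

The precedence chain requires at least 3 distinct slots.
3 works (last occupied slot: 3): for example Refactor in 1; Spec in 3; Deploy in 1; Package in 2; Prototype in 3.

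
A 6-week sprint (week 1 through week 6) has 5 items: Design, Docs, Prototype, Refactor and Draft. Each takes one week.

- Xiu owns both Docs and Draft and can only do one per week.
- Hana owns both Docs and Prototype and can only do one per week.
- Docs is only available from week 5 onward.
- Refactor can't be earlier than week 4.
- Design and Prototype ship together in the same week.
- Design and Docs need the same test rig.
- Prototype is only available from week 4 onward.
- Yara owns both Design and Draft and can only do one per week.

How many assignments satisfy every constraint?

48

Splitting on Design: it can be week 4 (24), week 5 (12), week 6 (12). Listing each branch's schedules as (Docs, Prototype, Refactor, Draft) by week number:
Design=week 4: (5,4,4,1) (5,4,4,2) (5,4,4,3) (5,4,4,6) (5,4,5,1) (5,4,5,2) (5,4,5,3) (5,4,5,6) (5,4,6,1) (5,4,6,2) (5,4,6,3) (5,4,6,6) (6,4,4,1) (6,4,4,2) (6,4,4,3) (6,4,4,5) (6,4,5,1) (6,4,5,2) (6,4,5,3) (6,4,5,5) (6,4,6,1) (6,4,6,2) (6,4,6,3) (6,4,6,5) — 24.
Design=week 5: (6,5,4,1) (6,5,4,2) (6,5,4,3) (6,5,4,4) (6,5,5,1) (6,5,5,2) (6,5,5,3) (6,5,5,4) (6,5,6,1) (6,5,6,2) (6,5,6,3) (6,5,6,4) — 12.
Design=week 6: (5,6,4,1) (5,6,4,2) (5,6,4,3) (5,6,4,4) (5,6,5,1) (5,6,5,2) (5,6,5,3) (5,6,5,4) (5,6,6,1) (5,6,6,2) (5,6,6,3) (5,6,6,4) — 12.
Summing: 24 + 12 + 12 = 48.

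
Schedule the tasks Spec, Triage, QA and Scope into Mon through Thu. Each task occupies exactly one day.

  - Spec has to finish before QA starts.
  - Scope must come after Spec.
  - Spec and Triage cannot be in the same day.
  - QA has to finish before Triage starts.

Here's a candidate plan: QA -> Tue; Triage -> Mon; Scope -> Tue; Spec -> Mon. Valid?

Spec and Triage cannot be in the same day — violated.
Spec has to finish before QA starts — holds.
QA has to finish before Triage starts — violated.
Scope must come after Spec — holds.

Invalid. Spec and Triage cannot be in the same day.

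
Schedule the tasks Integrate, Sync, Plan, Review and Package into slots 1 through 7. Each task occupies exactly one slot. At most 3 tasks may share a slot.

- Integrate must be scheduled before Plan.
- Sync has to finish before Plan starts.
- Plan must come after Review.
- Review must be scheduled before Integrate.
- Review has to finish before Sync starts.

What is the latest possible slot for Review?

Downstream work caps Review at 5.
Review at 5 is achievable: Sync=6; Review=5; Plan=7; Package=1; Integrate=6.

5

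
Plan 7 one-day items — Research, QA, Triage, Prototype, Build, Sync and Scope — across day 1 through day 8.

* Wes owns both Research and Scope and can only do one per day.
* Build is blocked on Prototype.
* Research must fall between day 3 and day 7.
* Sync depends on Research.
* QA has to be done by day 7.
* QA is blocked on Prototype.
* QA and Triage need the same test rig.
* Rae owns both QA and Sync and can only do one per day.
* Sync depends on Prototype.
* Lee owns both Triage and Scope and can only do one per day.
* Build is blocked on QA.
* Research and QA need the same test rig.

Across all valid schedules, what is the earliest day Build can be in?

day 3

Precedence pushes Build to at least day 3.
Build at day 3 is achievable: QA=day 2; Sync=day 4; Prototype=day 1; Scope=day 2; Build=day 3; Research=day 3; Triage=day 1.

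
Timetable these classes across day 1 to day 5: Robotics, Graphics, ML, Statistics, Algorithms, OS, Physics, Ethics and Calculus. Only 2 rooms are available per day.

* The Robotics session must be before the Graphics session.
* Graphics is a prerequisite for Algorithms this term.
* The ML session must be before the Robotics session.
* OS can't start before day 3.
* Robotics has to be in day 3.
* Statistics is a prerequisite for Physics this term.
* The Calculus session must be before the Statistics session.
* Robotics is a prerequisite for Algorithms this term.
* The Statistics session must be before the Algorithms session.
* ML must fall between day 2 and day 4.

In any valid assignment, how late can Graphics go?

day 4

Precedence pushes Graphics to at least day 4; downstream work caps Graphics at day 4.
Graphics at day 4 is achievable: Calculus=day 1, OS=day 3, Physics=day 4, ML=day 2, Graphics=day 4, Ethics=day 1, Algorithms=day 5, Robotics=day 3, Statistics=day 2.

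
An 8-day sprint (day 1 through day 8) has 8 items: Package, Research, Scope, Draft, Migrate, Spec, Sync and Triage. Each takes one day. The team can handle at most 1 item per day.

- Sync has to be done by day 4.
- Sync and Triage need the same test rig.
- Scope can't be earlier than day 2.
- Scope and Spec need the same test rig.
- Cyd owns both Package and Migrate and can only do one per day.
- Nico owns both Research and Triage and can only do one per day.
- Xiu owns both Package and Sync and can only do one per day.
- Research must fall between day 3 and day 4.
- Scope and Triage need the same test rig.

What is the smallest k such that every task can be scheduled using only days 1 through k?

With at most 1 per day and 8 tasks, at least 8 days are needed.
Research can't be placed before day 3, so the schedule must run through at least day 3.
8 works (last occupied day: day 8): for example Spec in day 7, Scope in day 2, Migrate in day 6, Triage in day 8, Research in day 3, Package in day 4, Draft in day 5, Sync in day 1.

8 days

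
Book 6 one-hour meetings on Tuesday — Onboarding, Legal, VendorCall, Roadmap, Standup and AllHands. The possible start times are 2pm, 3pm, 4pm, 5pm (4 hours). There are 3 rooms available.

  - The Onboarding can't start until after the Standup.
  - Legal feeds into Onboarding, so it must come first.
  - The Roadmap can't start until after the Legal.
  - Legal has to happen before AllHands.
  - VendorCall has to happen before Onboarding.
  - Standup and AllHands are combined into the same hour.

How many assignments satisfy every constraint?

Splitting on Onboarding: it can be 4pm (5), 5pm (21). Listing each branch's schedules as (Legal, VendorCall, Roadmap, Standup, AllHands):
Onboarding=4pm: (2pm,2pm,3pm,3pm,3pm) (2pm,2pm,4pm,3pm,3pm) (2pm,2pm,5pm,3pm,3pm) (2pm,3pm,4pm,3pm,3pm) (2pm,3pm,5pm,3pm,3pm) — 5.
Onboarding=5pm: (2pm,2pm,3pm,3pm,3pm) (2pm,2pm,3pm,4pm,4pm) (2pm,2pm,4pm,3pm,3pm) (2pm,2pm,4pm,4pm,4pm) (2pm,2pm,5pm,3pm,3pm) (2pm,2pm,5pm,4pm,4pm) (2pm,3pm,3pm,4pm,4pm) (2pm,3pm,4pm,3pm,3pm) (2pm,3pm,4pm,4pm,4pm) (2pm,3pm,5pm,3pm,3pm) (2pm,3pm,5pm,4pm,4pm) (2pm,4pm,3pm,3pm,3pm) (2pm,4pm,3pm,4pm,4pm) (2pm,4pm,4pm,3pm,3pm) (2pm,4pm,5pm,3pm,3pm) (2pm,4pm,5pm,4pm,4pm) (3pm,2pm,4pm,4pm,4pm) (3pm,2pm,5pm,4pm,4pm) (3pm,3pm,4pm,4pm,4pm) (3pm,3pm,5pm,4pm,4pm) (3pm,4pm,5pm,4pm,4pm) — 21.
Summing: 5 + 21 = 26.

26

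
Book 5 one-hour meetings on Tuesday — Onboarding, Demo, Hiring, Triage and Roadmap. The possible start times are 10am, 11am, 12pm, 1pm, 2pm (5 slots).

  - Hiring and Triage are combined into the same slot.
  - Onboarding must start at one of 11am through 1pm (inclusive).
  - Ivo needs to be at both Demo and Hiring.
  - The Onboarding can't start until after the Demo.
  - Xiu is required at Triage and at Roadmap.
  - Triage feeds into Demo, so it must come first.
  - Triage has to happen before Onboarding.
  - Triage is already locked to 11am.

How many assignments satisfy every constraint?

4

Enumerating: Demo in 12pm, Roadmap in 10am, Hiring in 11am, Onboarding in 1pm, Triage in 11am | Triage -> 11am; Roadmap -> 12pm; Hiring -> 11am; Onboarding -> 1pm; Demo -> 12pm | Onboarding -> 1pm, Demo -> 12pm, Hiring -> 11am, Roadmap -> 1pm, Triage -> 11am | Onboarding=1pm; Triage=11am; Demo=12pm; Hiring=11am; Roadmap=2pm.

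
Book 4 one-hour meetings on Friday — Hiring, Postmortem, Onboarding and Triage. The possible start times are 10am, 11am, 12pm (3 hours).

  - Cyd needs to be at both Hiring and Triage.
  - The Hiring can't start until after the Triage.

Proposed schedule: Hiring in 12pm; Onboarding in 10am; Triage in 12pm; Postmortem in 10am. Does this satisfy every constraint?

No. Cyd needs to be at both Hiring and Triage is not satisfied.

The Hiring can't start until after the Triage — violated.
Cyd needs to be at both Hiring and Triage — violated.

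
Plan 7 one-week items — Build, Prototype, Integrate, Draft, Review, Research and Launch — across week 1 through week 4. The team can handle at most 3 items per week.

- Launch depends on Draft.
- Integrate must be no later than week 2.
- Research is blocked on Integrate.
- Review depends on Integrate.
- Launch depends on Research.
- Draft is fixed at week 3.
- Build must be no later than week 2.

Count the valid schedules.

59

Splitting on Build: it can be week 1 (30), week 2 (29). Listing each branch's schedules as (Prototype, Integrate, Draft, Review, Research, Launch) by week number:
Build=week 1: (1,1,3,2,2,4) (1,1,3,2,3,4) (1,1,3,3,2,4) (1,1,3,3,3,4) (1,1,3,4,2,4) (1,1,3,4,3,4) (1,2,3,3,3,4) (1,2,3,4,3,4) (2,1,3,2,2,4) (2,1,3,2,3,4) (2,1,3,3,2,4) (2,1,3,3,3,4) (2,1,3,4,2,4) (2,1,3,4,3,4) (2,2,3,3,3,4) (2,2,3,4,3,4) (3,1,3,2,2,4) (3,1,3,2,3,4) (3,1,3,3,2,4) (3,1,3,4,2,4) (3,1,3,4,3,4) (3,2,3,4,3,4) (4,1,3,2,2,4) (4,1,3,2,3,4) (4,1,3,3,2,4) (4,1,3,3,3,4) (4,1,3,4,2,4) (4,1,3,4,3,4) (4,2,3,3,3,4) (4,2,3,4,3,4) — 30.
Build=week 2: (1,1,3,2,2,4) (1,1,3,2,3,4) (1,1,3,3,2,4) (1,1,3,3,3,4) (1,1,3,4,2,4) (1,1,3,4,3,4) (1,2,3,3,3,4) (1,2,3,4,3,4) (2,1,3,2,3,4) (2,1,3,3,2,4) (2,1,3,3,3,4) (2,1,3,4,2,4) (2,1,3,4,3,4) (2,2,3,3,3,4) (2,2,3,4,3,4) (3,1,3,2,2,4) (3,1,3,2,3,4) (3,1,3,3,2,4) (3,1,3,4,2,4) (3,1,3,4,3,4) (3,2,3,4,3,4) (4,1,3,2,2,4) (4,1,3,2,3,4) (4,1,3,3,2,4) (4,1,3,3,3,4) (4,1,3,4,2,4) (4,1,3,4,3,4) (4,2,3,3,3,4) (4,2,3,4,3,4) — 29.
Summing: 30 + 29 = 59.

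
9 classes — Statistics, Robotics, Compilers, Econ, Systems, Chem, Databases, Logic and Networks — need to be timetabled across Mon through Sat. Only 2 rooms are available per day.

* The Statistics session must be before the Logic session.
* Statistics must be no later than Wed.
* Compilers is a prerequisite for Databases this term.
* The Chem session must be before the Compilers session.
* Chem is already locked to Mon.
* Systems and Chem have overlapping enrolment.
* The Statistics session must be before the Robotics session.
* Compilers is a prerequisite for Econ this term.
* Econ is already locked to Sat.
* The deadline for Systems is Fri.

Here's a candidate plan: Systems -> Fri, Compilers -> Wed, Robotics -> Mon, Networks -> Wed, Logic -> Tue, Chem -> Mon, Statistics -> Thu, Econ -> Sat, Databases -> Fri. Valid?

No. The Statistics session must be before the Robotics session is not satisfied.

The Chem session must be before the Compilers session — holds.
Compilers is a prerequisite for Econ this term — holds.
Systems and Chem have overlapping enrolment — holds.
Econ is already locked to Sat — holds.
Statistics must be no later than Wed — violated.
The Statistics session must be before the Robotics session — violated.
The deadline for Systems is Fri — holds.
Only 2 rooms are available per day — holds.
The Statistics session must be before the Logic session — violated.
Chem is already locked to Mon — holds.
Compilers is a prerequisite for Databases this term — holds.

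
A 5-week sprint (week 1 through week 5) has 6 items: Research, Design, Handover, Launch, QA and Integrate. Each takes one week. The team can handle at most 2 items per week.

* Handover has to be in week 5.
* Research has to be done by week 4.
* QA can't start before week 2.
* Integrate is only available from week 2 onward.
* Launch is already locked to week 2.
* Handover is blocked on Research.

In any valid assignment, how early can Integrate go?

Integrate is available from week 2.
Integrate at week 2 is achievable: Launch -> week 2; Research -> week 1; Integrate -> week 2; Handover -> week 5; Design -> week 1; QA -> week 3.

week 2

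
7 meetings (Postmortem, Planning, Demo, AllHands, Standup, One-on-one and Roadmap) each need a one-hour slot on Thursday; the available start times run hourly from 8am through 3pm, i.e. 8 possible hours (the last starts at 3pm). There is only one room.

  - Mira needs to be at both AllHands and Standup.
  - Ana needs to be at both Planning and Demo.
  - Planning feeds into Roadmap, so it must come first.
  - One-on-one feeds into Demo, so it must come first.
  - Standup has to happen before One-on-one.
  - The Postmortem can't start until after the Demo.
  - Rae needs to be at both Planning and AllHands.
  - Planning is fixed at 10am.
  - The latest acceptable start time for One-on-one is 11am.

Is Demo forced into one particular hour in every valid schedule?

Demo can be 11am (e.g. AllHands=2pm; Roadmap=1pm; One-on-one=9am; Postmortem=12pm; Demo=11am; Standup=8am; Planning=10am) or 12pm (e.g. Planning -> 10am; One-on-one -> 9am; Roadmap -> 11am; AllHands -> 2pm; Postmortem -> 1pm; Standup -> 8am; Demo -> 12pm).

No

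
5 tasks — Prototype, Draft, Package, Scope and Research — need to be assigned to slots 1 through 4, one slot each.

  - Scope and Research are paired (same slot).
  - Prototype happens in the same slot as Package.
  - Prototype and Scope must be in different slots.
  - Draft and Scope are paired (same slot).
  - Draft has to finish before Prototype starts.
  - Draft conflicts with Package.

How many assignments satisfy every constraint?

Splitting on Prototype: it can be 2 (1), 3 (2), 4 (3). Listing each branch's schedules as (Draft, Package, Scope, Research):
Prototype=2: (1,2,1,1) — 1.
Prototype=3: (1,3,1,1) (2,3,2,2) — 2.
Prototype=4: (1,4,1,1) (2,4,2,2) (3,4,3,3) — 3.
Summing: 1 + 2 + 3 = 6.

6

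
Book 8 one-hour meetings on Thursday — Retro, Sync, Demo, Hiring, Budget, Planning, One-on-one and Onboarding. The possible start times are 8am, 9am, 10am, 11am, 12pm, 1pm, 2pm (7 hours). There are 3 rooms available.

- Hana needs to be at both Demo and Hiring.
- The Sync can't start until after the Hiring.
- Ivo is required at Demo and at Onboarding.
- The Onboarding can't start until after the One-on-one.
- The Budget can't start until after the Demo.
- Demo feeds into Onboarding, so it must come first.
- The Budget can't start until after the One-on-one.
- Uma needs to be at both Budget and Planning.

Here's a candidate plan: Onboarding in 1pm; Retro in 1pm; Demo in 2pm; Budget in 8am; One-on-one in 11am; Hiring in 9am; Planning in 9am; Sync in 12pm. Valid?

Invalid. The Budget can't start until after the Demo.

Ivo is required at Demo and at Onboarding — holds.
The Sync can't start until after the Hiring — holds.
Hana needs to be at both Demo and Hiring — holds.
There are 3 rooms available — holds.
Demo feeds into Onboarding, so it must come first — violated.
Uma needs to be at both Budget and Planning — holds.
The Budget can't start until after the One-on-one — violated.
The Onboarding can't start until after the One-on-one — holds.
The Budget can't start until after the Demo — violated.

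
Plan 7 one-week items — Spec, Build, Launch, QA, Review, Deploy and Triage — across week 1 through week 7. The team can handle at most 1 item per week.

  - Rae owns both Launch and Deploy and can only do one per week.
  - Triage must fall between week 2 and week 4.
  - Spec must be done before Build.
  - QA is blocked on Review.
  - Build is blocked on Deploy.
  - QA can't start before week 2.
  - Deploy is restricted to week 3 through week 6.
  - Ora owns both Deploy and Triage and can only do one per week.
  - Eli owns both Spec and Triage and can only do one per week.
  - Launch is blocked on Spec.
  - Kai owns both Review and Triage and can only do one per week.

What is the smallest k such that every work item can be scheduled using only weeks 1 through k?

The precedence chain requires at least 2 distinct weeks.
With at most 1 per week and 7 work items, at least 7 weeks are needed.
Propagating the time windows through the other constraints, Build can't land before week 4, so the schedule must run through at least week 4.
7 works (last occupied week: week 7): for example Triage in week 2; Launch in week 7; QA in week 4; Build in week 6; Spec in week 5; Deploy in week 3; Review in week 1.

7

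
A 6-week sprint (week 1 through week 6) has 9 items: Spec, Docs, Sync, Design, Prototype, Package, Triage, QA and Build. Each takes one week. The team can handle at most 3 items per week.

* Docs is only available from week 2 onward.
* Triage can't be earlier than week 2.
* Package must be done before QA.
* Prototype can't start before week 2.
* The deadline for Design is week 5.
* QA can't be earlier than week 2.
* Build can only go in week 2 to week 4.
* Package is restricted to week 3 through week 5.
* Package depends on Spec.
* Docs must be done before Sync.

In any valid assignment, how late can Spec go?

week 4

Downstream work caps Spec at week 4.
Spec at week 4 is achievable: Spec -> week 4, Prototype -> week 2, Build -> week 2, Triage -> week 3, Docs -> week 2, Package -> week 5, QA -> week 6, Sync -> week 3, Design -> week 1.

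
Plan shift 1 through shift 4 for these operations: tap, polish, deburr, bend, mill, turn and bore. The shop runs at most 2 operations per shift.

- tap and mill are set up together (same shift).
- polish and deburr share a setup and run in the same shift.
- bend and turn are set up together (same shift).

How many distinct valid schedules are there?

Splitting on tap: it can be shift 1 (6), shift 2 (6), shift 3 (6), shift 4 (6). Listing each branch's schedules as (polish, deburr, bend, mill, turn, bore) by shift number:
tap=shift 1: (2,2,3,1,3,4) (2,2,4,1,4,3) (3,3,2,1,2,4) (3,3,4,1,4,2) (4,4,2,1,2,3) (4,4,3,1,3,2) — 6.
tap=shift 2: (1,1,3,2,3,4) (1,1,4,2,4,3) (3,3,1,2,1,4) (3,3,4,2,4,1) (4,4,1,2,1,3) (4,4,3,2,3,1) — 6.
tap=shift 3: (1,1,2,3,2,4) (1,1,4,3,4,2) (2,2,1,3,1,4) (2,2,4,3,4,1) (4,4,1,3,1,2) (4,4,2,3,2,1) — 6.
tap=shift 4: (1,1,2,4,2,3) (1,1,3,4,3,2) (2,2,1,4,1,3) (2,2,3,4,3,1) (3,3,1,4,1,2) (3,3,2,4,2,1) — 6.
Summing: 6 + 6 + 6 + 6 = 24.

24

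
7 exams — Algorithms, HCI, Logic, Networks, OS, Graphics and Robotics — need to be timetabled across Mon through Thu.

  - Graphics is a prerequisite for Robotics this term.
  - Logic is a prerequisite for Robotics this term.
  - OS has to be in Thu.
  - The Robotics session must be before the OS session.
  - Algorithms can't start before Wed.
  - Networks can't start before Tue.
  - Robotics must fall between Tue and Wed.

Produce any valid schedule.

HCI in Mon; Robotics in Tue; Algorithms in Wed; Logic in Mon; OS in Thu; Networks in Tue; Graphics in Mon

Checking: Graphics(Mon) before Robotics(Tue); Robotics(Tue) before OS(Thu); Logic(Mon) before Robotics(Tue); Algorithms=Wed in [Wed,Thu]; OS=Thu in [Thu,Thu]; Robotics=Tue in [Tue,Wed]; Networks=Tue in [Tue,Thu].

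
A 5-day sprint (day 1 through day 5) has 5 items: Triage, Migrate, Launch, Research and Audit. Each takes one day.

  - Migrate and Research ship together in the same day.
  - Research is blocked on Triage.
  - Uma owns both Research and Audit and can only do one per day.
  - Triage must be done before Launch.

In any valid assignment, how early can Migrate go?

Migrate must be in the same day as Research, which can't be before day 2, so Migrate is at least day 2.
Migrate at day 2 is achievable: Audit=day 1; Migrate=day 2; Research=day 2; Launch=day 2; Triage=day 1.

day 2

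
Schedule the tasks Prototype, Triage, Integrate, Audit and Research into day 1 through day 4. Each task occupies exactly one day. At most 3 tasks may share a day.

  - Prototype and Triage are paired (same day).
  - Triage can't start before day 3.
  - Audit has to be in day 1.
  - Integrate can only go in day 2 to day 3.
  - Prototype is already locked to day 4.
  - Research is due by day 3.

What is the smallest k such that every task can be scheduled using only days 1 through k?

With at most 3 per day and 5 tasks, at least 2 days are needed.
Prototype can't be placed before day 4, so the schedule must run through at least day 4.
4 works (last occupied day: day 4): for example Prototype=day 4; Audit=day 1; Triage=day 4; Integrate=day 2; Research=day 1.

4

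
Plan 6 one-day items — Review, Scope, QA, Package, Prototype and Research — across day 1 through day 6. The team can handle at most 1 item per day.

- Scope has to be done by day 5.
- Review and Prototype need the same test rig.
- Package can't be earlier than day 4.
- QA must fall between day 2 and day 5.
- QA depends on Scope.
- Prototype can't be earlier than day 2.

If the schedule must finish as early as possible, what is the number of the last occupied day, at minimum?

The precedence chain requires at least 2 distinct days.
With at most 1 per day and 6 work items, at least 6 days are needed.
Package can't be placed before day 4, so the schedule must run through at least day 4.
6 works (last occupied day: day 6): for example Research=day 6; Package=day 4; Prototype=day 3; QA=day 2; Review=day 5; Scope=day 1.

day 6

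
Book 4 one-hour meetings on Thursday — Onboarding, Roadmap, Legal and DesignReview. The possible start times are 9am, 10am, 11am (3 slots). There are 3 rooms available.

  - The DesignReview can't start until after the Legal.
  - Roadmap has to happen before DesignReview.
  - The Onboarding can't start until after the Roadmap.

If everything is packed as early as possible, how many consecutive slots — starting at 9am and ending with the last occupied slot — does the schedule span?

The precedence chain requires at least 2 distinct slots.
With at most 3 per slot and 4 meetings, at least 2 slots are needed.
2 works (last occupied slot: 10am): for example DesignReview=10am, Roadmap=9am, Onboarding=10am, Legal=9am.

2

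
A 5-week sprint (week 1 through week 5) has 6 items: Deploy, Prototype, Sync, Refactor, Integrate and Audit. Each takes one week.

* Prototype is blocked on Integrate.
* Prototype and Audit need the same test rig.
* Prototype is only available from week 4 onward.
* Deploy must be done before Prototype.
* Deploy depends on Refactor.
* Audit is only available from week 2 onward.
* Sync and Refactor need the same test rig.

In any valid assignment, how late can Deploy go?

week 4

Precedence pushes Deploy to at least week 2; downstream work caps Deploy at week 4.
Deploy at week 4 is achievable: Integrate -> week 1; Sync -> week 2; Audit -> week 2; Refactor -> week 1; Deploy -> week 4; Prototype -> week 5.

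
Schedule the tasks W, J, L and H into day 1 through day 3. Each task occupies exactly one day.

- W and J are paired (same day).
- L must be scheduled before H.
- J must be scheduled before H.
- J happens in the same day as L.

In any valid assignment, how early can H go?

day 2

Precedence pushes H to at least day 2.
H at day 2 is achievable: L in day 1, W in day 1, J in day 1, H in day 2.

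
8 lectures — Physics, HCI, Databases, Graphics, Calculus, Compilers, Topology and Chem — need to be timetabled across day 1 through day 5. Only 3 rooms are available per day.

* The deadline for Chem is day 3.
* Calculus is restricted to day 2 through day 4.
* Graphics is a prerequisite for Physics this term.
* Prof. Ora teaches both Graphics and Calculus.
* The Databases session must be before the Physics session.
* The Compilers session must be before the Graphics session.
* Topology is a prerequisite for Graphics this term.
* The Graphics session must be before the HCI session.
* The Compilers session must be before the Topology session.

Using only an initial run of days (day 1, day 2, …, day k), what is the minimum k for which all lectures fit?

The precedence chain requires at least 4 distinct days.
With at most 3 per day and 8 lectures, at least 3 days are needed.
4 works (last occupied day: day 4): for example Compilers=day 1, Physics=day 4, Databases=day 1, Calculus=day 2, Graphics=day 3, Chem=day 1, HCI=day 4, Topology=day 2.

4 days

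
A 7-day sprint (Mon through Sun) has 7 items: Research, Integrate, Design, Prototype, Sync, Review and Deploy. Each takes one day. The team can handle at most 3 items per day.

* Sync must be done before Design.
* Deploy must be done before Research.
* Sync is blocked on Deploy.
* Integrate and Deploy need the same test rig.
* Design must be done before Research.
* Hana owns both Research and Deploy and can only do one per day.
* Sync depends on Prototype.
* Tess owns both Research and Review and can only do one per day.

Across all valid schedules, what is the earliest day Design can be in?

Wed

Precedence pushes Design to at least Wed; downstream work caps Design at Sat.
Design at Wed is achievable: Review -> Mon; Deploy -> Mon; Sync -> Tue; Research -> Thu; Prototype -> Mon; Design -> Wed; Integrate -> Tue.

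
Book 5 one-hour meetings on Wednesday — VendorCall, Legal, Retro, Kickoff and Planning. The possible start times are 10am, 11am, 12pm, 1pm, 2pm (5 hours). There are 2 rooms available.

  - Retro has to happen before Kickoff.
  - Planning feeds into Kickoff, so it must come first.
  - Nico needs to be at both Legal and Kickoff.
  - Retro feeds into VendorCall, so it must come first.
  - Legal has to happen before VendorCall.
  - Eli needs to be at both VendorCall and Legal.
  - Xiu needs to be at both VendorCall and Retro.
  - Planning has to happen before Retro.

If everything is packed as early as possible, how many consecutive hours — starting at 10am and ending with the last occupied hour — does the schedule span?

3

The precedence chain requires at least 3 distinct hours.
With at most 2 per hour and 5 meetings, at least 3 hours are needed.
3 works (last occupied hour: 12pm): for example Legal in 10am; VendorCall in 12pm; Retro in 11am; Kickoff in 12pm; Planning in 10am.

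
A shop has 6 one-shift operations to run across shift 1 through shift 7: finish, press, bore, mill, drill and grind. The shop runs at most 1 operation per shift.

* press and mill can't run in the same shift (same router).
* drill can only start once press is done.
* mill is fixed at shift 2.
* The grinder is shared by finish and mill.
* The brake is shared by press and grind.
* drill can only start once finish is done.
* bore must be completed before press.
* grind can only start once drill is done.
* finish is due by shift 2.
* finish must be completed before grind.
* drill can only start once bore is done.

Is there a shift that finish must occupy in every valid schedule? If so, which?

finish's window is shift 1–shift 2.
mill is fixed at shift 2, and finish can't share a shift with mill.
So finish must be shift 1.

shift 1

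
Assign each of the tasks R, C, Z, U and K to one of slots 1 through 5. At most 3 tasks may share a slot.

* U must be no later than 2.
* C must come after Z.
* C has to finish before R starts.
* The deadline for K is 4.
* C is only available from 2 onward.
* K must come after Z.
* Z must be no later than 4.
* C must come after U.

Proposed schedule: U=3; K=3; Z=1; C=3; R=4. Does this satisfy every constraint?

No — it violates: U must be no later than 2

At most 3 tasks may share a slot — holds.
Z must be no later than 4 — holds.
U must be no later than 2 — violated.
C has to finish before R starts — holds.
C must come after Z — holds.
C must come after U — violated.
C is only available from 2 onward — holds.
K must come after Z — holds.
The deadline for K is 4 — holds.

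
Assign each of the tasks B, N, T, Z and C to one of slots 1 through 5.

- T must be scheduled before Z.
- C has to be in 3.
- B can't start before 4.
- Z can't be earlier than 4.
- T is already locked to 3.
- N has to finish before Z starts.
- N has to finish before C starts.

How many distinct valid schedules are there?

Splitting on B: it can be 4 (4), 5 (4). Listing each branch's schedules as (N, T, Z, C):
B=4: (1,3,4,3) (1,3,5,3) (2,3,4,3) (2,3,5,3) — 4.
B=5: (1,3,4,3) (1,3,5,3) (2,3,4,3) (2,3,5,3) — 4.
Summing: 4 + 4 = 8.

8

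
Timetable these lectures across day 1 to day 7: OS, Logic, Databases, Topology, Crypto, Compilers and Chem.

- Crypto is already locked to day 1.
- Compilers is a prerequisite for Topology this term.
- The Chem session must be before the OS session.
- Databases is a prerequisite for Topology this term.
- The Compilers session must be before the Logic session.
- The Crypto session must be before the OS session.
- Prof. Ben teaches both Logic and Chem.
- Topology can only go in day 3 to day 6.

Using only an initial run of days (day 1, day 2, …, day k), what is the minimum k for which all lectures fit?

3

The precedence chain requires at least 2 distinct days.
Topology can't be placed before day 3, so the schedule must run through at least day 3.
3 works (last occupied day: day 3): for example Databases=day 1, OS=day 2, Compilers=day 1, Chem=day 1, Logic=day 2, Crypto=day 1, Topology=day 3.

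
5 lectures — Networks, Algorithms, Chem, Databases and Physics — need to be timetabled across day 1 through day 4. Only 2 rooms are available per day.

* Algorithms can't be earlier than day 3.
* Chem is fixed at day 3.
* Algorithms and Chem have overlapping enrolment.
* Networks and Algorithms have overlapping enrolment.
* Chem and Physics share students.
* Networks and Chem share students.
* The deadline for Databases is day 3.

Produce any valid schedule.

Databases -> day 1, Chem -> day 3, Physics -> day 2, Networks -> day 1, Algorithms -> day 4

Checking: Networks(day 1) != Algorithms(day 4); Algorithms(day 4) != Chem(day 3); Chem(day 3) != Physics(day 2); Networks(day 1) != Chem(day 3); Chem=day 3 in [day 3,day 3]; Algorithms=day 4 in [day 3,day 4]; Databases=day 1 in [day 1,day 3]; max 2 per day (cap 2).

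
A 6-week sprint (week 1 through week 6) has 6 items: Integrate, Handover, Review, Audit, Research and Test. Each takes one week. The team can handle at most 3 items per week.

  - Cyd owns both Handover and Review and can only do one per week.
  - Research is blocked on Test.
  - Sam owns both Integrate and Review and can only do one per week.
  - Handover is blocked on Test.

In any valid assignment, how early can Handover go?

Precedence pushes Handover to at least week 2.
Handover at week 2 is achievable: Handover -> week 2; Audit -> week 1; Review -> week 3; Integrate -> week 1; Test -> week 1; Research -> week 2.

week 2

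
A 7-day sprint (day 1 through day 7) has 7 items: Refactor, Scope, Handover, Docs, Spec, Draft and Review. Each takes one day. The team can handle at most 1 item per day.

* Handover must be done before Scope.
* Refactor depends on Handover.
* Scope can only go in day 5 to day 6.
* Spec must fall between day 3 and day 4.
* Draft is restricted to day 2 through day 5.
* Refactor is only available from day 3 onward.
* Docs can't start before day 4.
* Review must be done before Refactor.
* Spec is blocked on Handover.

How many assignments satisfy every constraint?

Splitting on Refactor: it can be day 3 (2), day 4 (2), day 5 (7), day 6 (7), day 7 (18). Listing each branch's schedules as (Scope, Handover, Docs, Spec, Draft, Review) by day number:
Refactor=day 3: (6,1,7,4,5,2) (6,2,7,4,5,1) — 2.
Refactor=day 4: (6,1,7,3,5,2) (6,2,7,3,5,1) — 2.
Refactor=day 5: (6,1,7,3,2,4) (6,1,7,3,4,2) (6,1,7,4,2,3) (6,1,7,4,3,2) (6,2,7,3,4,1) (6,2,7,4,3,1) (6,3,7,4,2,1) — 7.
Refactor=day 6: (5,1,7,3,2,4) (5,1,7,3,4,2) (5,1,7,4,2,3) (5,1,7,4,3,2) (5,2,7,3,4,1) (5,2,7,4,3,1) (5,3,7,4,2,1) — 7.
Refactor=day 7: (5,1,4,3,2,6) (5,1,6,3,2,4) (5,1,6,3,4,2) (5,1,6,4,2,3) (5,1,6,4,3,2) (5,2,6,3,4,1) (5,2,6,4,3,1) (5,3,6,4,2,1) (6,1,4,3,2,5) (6,1,4,3,5,2) (6,1,5,3,2,4) (6,1,5,3,4,2) (6,1,5,4,2,3) (6,1,5,4,3,2) (6,2,4,3,5,1) (6,2,5,3,4,1) (6,2,5,4,3,1) (6,3,5,4,2,1) — 18.
Summing: 2 + 2 + 7 + 7 + 18 = 36.

36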